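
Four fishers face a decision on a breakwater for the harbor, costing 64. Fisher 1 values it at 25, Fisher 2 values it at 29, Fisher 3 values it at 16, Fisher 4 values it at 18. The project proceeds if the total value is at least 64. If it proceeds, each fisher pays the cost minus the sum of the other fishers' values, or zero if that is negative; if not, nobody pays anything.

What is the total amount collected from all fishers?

6

Total value 88 ≥ cost 64, so it is built.
Fisher 1: others sum to 63; max(0, 64 - 63) = 1.
Fisher 2: others sum to 59; max(0, 64 - 59) = 5.
Fisher 3: others sum to 72; max(0, 64 - 72) = 0.
Fisher 4: others sum to 70; max(0, 64 - 70) = 0.
Total collected = 1 + 5 + 0 + 0 = 6.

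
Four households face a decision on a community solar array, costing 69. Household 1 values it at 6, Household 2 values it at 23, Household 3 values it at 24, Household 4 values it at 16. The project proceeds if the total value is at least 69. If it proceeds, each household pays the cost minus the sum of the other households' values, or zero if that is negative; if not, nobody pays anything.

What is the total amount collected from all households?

69

Total value 69 ≥ cost 69, so it is built.
Household 1: others sum to 63; max(0, 69 - 63) = 6.
Household 2: others sum to 46; max(0, 69 - 46) = 23.
Household 3: others sum to 45; max(0, 69 - 45) = 24.
Household 4: others sum to 53; max(0, 69 - 53) = 16.
Total collected = 6 + 23 + 24 + 16 = 69.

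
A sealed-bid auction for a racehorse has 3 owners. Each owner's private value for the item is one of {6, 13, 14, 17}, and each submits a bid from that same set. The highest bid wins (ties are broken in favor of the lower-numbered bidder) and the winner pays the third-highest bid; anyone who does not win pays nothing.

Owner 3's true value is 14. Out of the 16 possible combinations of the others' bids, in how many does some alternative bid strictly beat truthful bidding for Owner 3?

4

Others bid (6, 14): truth gives 0; bid 17 gives 8 > 0. Violating.
Others bid (13, 14): truth gives 0; bid 17 gives 1 > 0. Violating.
Others bid (14, 6): truth gives 0; bid 17 gives 8 > 0. Violating.
Others bid (14, 13): truth gives 0; bid 17 gives 1 > 0. Violating.
Others bid (6, 6): truth gives 8; no alternative beats it.
Others bid (6, 13): truth gives 8; no alternative beats it.
(Checking all 16 profiles: 4 have a profitable deviation, 12 do not.)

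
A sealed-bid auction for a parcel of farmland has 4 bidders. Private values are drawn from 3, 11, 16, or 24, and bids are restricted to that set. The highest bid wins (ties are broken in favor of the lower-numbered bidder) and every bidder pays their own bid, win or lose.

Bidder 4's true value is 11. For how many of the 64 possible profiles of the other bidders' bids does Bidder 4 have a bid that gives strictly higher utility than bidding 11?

63

Others bid (3, 3, 11): truth gives -11; bid 3 gives -3 > -11. Violating.
Others bid (3, 3, 16): truth gives -11; bid 3 gives -3 > -11. Violating.
Others bid (3, 3, 24): truth gives -11; bid 3 gives -3 > -11. Violating.
Others bid (3, 11, 3): truth gives -11; bid 3 gives -3 > -11. Violating.
Others bid (3, 3, 3): truth gives 0; no alternative beats it.
(Checking all 64 profiles: 63 have a profitable deviation, 1 does not.)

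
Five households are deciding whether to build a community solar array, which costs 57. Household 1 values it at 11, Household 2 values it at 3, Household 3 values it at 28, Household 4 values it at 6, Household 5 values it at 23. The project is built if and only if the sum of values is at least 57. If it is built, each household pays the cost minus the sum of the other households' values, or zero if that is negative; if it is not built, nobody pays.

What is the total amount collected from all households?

23

Total value 71 ≥ cost 57, so it is built.
Household 1: others sum to 60; max(0, 57 - 60) = 0.
Household 2: others sum to 68; max(0, 57 - 68) = 0.
Household 3: others sum to 43; max(0, 57 - 43) = 14.
Household 4: others sum to 65; max(0, 57 - 65) = 0.
Household 5: others sum to 48; max(0, 57 - 48) = 9.
Total collected = 0 + 0 + 14 + 0 + 9 = 23.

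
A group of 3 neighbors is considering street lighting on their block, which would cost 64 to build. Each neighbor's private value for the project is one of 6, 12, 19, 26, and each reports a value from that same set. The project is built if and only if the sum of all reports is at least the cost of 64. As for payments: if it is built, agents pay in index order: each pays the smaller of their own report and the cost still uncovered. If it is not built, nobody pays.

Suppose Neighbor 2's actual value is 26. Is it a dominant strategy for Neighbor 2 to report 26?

No

Consider the case where Neighbor 1 reports 19 and Neighbor 3 reports 26.
Truthful report 26: project built, pays 26, utility 26 - 26 = 0.
Report 19 instead: project built, pays 19, utility 26 - 19 = 7.
Since 7 > 0, reporting 19 is strictly better here, so truthful reporting is not dominant.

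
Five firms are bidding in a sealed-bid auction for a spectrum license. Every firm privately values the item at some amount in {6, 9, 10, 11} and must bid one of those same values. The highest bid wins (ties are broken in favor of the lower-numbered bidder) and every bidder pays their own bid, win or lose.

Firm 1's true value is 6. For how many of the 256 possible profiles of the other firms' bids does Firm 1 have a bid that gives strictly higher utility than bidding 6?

255

Others bid (6, 6, 6, 9): truth gives -6; bid 9 gives -3 > -6. Violating.
Others bid (6, 6, 6, 10): truth gives -6; bid 10 gives -4 > -6. Violating.
Others bid (6, 6, 6, 11): truth gives -6; bid 11 gives -5 > -6. Violating.
Others bid (6, 6, 9, 6): truth gives -6; bid 9 gives -3 > -6. Violating.
Others bid (6, 6, 6, 6): truth gives 0; no alternative beats it.
(Checking all 256 profiles: 255 have a profitable deviation, 1 does not.)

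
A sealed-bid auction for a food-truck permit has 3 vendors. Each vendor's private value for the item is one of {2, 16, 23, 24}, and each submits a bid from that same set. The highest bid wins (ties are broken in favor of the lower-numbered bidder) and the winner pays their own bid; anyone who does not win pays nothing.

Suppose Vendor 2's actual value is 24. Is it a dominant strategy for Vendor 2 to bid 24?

No

Consider the case where Vendor 1 bids 2 and Vendor 3 bids 2.
Truthful bid 24: wins, pays 24, utility 24 - 24 = 0.
Bid 16 instead: wins, pays 16, utility 24 - 16 = 8.
Since 8 > 0, bidding 16 is strictly better here, so truthful bidding is not dominant.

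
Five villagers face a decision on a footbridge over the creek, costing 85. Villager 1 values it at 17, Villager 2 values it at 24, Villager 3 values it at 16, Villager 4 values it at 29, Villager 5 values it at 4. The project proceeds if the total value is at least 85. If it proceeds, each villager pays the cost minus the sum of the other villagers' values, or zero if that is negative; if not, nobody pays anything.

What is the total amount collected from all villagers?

66

Total value 90 ≥ cost 85, so it is built.
Villager 1: others sum to 73; max(0, 85 - 73) = 12.
Villager 2: others sum to 66; max(0, 85 - 66) = 19.
Villager 3: others sum to 74; max(0, 85 - 74) = 11.
Villager 4: others sum to 61; max(0, 85 - 61) = 24.
Villager 5: others sum to 86; max(0, 85 - 86) = 0.
Total collected = 12 + 19 + 11 + 24 + 0 = 66.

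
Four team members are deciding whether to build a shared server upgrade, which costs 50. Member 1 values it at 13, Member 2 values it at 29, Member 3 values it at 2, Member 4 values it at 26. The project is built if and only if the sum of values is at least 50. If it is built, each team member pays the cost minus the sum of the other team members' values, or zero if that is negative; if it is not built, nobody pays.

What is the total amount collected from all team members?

15

Total value 70 ≥ cost 50, so it is built.
Member 1: others sum to 57; max(0, 50 - 57) = 0.
Member 2: others sum to 41; max(0, 50 - 41) = 9.
Member 3: others sum to 68; max(0, 50 - 68) = 0.
Member 4: others sum to 44; max(0, 50 - 44) = 6.
Total collected = 0 + 9 + 0 + 6 = 15.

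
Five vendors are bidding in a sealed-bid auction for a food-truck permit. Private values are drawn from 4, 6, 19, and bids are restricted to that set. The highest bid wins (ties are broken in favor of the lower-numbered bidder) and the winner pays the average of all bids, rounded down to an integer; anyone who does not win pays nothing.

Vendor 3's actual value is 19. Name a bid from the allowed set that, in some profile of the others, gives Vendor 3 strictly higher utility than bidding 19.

6

Suppose Vendor 1 bids 4, Vendor 2 bids 4, Vendor 4 bids 4 and Vendor 5 bids 4.
Bid 19: wins, pays 7, utility 19 - 7 = 12.
Bid 6: wins, pays 4, utility 19 - 4 = 15.
So bidding 6 beats truth here (15 > 12).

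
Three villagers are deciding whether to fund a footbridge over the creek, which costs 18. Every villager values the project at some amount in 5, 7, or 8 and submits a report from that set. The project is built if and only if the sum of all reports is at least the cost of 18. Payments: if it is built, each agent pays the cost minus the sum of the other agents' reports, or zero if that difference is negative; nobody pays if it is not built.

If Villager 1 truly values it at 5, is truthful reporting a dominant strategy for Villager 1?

Check each profile of the others' reports and compare truth against every alternative report.
Others report (5, 7): truth gives 0, best alternative gives -1.
Others report (7, 5): truth gives 0, best alternative gives -1.
Others report (8, 8): truth gives 3, best alternative gives 3.
Others report (7, 8): truth gives 2, best alternative gives 2.
Others report (8, 7): truth gives 2, best alternative gives 2.
Others report (7, 7): truth gives 1, best alternative gives 1.
(Remaining 3 profiles checked similarly; truth is weakly best in each.)
In every case the truthful report is at least as good as any alternative, so it is a dominant strategy.

Yes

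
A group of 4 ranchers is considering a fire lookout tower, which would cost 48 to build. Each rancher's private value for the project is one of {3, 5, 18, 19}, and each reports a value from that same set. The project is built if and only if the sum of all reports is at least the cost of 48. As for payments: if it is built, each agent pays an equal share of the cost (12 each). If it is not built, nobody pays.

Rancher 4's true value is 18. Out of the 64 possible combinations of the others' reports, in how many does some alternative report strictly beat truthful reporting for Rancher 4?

3

Others report (5, 5, 19): truth gives 0; report 19 gives 6 > 0. Violating.
Others report (5, 19, 5): truth gives 0; report 19 gives 6 > 0. Violating.
Others report (19, 5, 5): truth gives 0; report 19 gives 6 > 0. Violating.
Others report (3, 3, 3): truth gives 0; no alternative beats it.
Others report (3, 3, 5): truth gives 0; no alternative beats it.
(Checking all 64 profiles: 3 have a profitable deviation, 61 do not.)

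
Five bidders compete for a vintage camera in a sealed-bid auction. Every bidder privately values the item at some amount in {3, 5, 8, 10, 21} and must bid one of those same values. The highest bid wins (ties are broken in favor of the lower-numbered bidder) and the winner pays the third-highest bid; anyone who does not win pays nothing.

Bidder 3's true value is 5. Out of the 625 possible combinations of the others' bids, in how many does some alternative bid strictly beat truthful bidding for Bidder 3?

12

Others bid (3, 3, 3, 8): truth gives 0; bid 8 gives 2 > 0. Violating.
Others bid (3, 3, 3, 10): truth gives 0; bid 10 gives 2 > 0. Violating.
Others bid (3, 3, 3, 21): truth gives 0; bid 21 gives 2 > 0. Violating.
Others bid (3, 3, 8, 3): truth gives 0; bid 8 gives 2 > 0. Violating.
Others bid (3, 3, 3, 3): truth gives 2; no alternative beats it.
Others bid (3, 3, 3, 5): truth gives 2; no alternative beats it.
(Checking all 625 profiles: 12 have a profitable deviation, 613 do not.)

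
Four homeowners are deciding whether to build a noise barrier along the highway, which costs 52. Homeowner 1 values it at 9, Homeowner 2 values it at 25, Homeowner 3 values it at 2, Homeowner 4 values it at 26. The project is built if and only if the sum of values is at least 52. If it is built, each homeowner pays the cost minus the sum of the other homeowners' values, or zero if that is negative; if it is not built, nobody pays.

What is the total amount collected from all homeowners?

31

Total value 62 ≥ cost 52, so it is built.
Homeowner 1: others sum to 53; max(0, 52 - 53) = 0.
Homeowner 2: others sum to 37; max(0, 52 - 37) = 15.
Homeowner 3: others sum to 60; max(0, 52 - 60) = 0.
Homeowner 4: others sum to 36; max(0, 52 - 36) = 16.
Total collected = 0 + 15 + 0 + 16 = 31.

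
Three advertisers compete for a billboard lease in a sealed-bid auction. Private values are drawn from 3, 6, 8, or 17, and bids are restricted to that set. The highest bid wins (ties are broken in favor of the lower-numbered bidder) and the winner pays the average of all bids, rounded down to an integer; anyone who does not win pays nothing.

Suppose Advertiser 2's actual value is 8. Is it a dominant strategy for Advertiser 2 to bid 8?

Yes

Check each profile of the others' bids and compare truth against every alternative bid.
Others bid (6, 3): truth gives 3, best alternative gives 0.
Others bid (3, 8): truth gives 2, best alternative gives 0.
Others bid (6, 6): truth gives 2, best alternative gives 0.
Others bid (6, 8): truth gives 1, best alternative gives 0.
Others bid (3, 3): truth gives 4, best alternative gives 4.
Others bid (3, 6): truth gives 3, best alternative gives 3.
(Remaining 10 profiles checked similarly; truth is weakly best in each.)
In every case the truthful bid is at least as good as any alternative, so it is a dominant strategy.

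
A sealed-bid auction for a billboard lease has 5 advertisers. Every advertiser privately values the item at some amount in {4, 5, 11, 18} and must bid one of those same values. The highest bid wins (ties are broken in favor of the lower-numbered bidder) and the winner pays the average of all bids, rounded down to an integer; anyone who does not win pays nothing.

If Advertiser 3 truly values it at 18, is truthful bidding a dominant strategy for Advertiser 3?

Consider the case where Advertiser 1 bids 4, Advertiser 2 bids 4, Advertiser 4 bids 4 and Advertiser 5 bids 4.
Truthful bid 18: wins, pays 6, utility 18 - 6 = 12.
Bid 5 instead: wins, pays 4, utility 18 - 4 = 14.
Since 14 > 12, bidding 5 is strictly better here, so truthful bidding is not dominant.

No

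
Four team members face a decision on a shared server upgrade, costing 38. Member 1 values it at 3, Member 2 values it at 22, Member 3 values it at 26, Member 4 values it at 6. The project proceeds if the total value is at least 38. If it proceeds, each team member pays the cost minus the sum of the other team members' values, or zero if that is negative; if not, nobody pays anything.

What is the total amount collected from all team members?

Total value 57 ≥ cost 38, so it is built.
Member 1: others sum to 54; max(0, 38 - 54) = 0.
Member 2: others sum to 35; max(0, 38 - 35) = 3.
Member 3: others sum to 31; max(0, 38 - 31) = 7.
Member 4: others sum to 51; max(0, 38 - 51) = 0.
Total collected = 0 + 3 + 7 + 0 = 10.

10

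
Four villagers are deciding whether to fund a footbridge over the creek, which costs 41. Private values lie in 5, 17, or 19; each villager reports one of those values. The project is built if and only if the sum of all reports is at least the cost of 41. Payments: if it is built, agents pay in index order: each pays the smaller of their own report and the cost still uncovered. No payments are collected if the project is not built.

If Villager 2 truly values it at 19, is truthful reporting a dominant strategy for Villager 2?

No

Consider the case where Villager 1 reports 5, Villager 3 reports 5 and Villager 4 reports 17.
Truthful report 19: project built, pays 19, utility 19 - 19 = 0.
Report 17 instead: project built, pays 17, utility 19 - 17 = 2.
Since 2 > 0, reporting 17 is strictly better here, so truthful reporting is not dominant.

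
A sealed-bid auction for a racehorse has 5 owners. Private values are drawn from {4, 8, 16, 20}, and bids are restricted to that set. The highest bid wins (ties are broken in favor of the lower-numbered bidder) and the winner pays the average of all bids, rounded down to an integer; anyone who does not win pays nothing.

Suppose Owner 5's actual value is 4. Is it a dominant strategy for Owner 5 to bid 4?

Check each profile of the others' bids and compare truth against every alternative bid.
Others bid (4, 4, 4, 4): truth gives 0, best alternative gives 0.
Others bid (4, 4, 4, 8): truth gives 0, best alternative gives 0.
Others bid (4, 4, 4, 16): truth gives 0, best alternative gives 0.
Others bid (4, 4, 4, 20): truth gives 0, best alternative gives 0.
Others bid (4, 4, 8, 4): truth gives 0, best alternative gives 0.
Others bid (4, 4, 8, 8): truth gives 0, best alternative gives 0.
(Remaining 250 profiles checked similarly; truth is weakly best in each.)
In every case the truthful bid is at least as good as any alternative, so it is a dominant strategy.

Yes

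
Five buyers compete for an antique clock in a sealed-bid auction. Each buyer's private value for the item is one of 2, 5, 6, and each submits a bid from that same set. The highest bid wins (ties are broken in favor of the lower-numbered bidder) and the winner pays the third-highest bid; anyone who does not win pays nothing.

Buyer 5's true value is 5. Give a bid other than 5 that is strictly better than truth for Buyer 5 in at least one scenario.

Suppose Buyer 1 bids 2, Buyer 2 bids 2, Buyer 3 bids 2 and Buyer 4 bids 5.
Bid 5: loses, pays 0, utility 0.
Bid 6: wins, pays 2, utility 5 - 2 = 3.
So bidding 6 beats truth here (3 > 0).

6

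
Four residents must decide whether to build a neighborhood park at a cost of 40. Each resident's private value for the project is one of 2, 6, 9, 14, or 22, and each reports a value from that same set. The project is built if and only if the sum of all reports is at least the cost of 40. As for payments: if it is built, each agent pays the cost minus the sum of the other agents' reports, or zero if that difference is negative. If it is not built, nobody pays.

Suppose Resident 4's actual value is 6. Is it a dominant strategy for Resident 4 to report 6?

Check each profile of the others' reports and compare truth against every alternative report.
Others report (2, 22, 22): truth gives 6, best alternative gives 6.
Others report (6, 14, 22): truth gives 6, best alternative gives 6.
Others report (6, 22, 14): truth gives 6, best alternative gives 6.
Others report (6, 22, 22): truth gives 6, best alternative gives 6.
Others report (9, 9, 22): truth gives 6, best alternative gives 6.
Others report (9, 14, 22): truth gives 6, best alternative gives 6.
(Remaining 119 profiles checked similarly; truth is weakly best in each.)
In every case the truthful report is at least as good as any alternative, so it is a dominant strategy.

Yes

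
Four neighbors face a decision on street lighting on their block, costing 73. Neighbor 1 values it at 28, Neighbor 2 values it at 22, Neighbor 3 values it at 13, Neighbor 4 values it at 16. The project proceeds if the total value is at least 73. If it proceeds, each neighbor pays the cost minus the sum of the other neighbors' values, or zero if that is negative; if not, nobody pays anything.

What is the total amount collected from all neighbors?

Total value 79 ≥ cost 73, so it is built.
Neighbor 1: others sum to 51; max(0, 73 - 51) = 22.
Neighbor 2: others sum to 57; max(0, 73 - 57) = 16.
Neighbor 3: others sum to 66; max(0, 73 - 66) = 7.
Neighbor 4: others sum to 63; max(0, 73 - 63) = 10.
Total collected = 22 + 16 + 7 + 10 = 55.

55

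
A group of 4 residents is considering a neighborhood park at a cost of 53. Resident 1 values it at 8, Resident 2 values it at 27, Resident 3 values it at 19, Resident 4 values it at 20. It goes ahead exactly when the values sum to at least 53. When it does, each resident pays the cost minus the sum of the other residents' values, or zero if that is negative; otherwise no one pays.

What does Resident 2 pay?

Total value 74 ≥ cost 53, so the project is built.
The other residents' values sum to 47.
Cost minus that sum is 53 - 47 = 6.

6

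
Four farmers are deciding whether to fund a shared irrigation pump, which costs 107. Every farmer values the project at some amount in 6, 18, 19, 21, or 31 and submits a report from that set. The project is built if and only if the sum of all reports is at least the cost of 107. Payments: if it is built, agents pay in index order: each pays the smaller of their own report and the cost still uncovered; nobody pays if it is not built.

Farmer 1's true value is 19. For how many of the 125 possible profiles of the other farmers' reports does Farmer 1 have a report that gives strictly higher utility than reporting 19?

1

Others report (31, 31, 31): truth gives 0; report 18 gives 1 > 0. Violating.
Others report (6, 6, 6): truth gives 0; no alternative beats it.
Others report (6, 6, 18): truth gives 0; no alternative beats it.
(Checking all 125 profiles: 1 has a profitable deviation, 124 do not.)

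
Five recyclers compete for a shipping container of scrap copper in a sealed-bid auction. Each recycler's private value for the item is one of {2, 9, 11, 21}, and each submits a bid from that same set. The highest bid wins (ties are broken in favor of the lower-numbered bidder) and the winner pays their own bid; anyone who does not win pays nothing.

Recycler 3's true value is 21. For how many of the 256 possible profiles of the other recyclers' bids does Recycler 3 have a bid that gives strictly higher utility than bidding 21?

36

Others bid (2, 2, 2, 2): truth gives 0; bid 9 gives 12 > 0. Violating.
Others bid (2, 2, 2, 9): truth gives 0; bid 9 gives 12 > 0. Violating.
Others bid (2, 2, 2, 11): truth gives 0; bid 11 gives 10 > 0. Violating.
Others bid (2, 2, 9, 2): truth gives 0; bid 9 gives 12 > 0. Violating.
Others bid (2, 2, 2, 21): truth gives 0; no alternative beats it.
Others bid (2, 2, 9, 21): truth gives 0; no alternative beats it.
(Checking all 256 profiles: 36 have a profitable deviation, 220 do not.)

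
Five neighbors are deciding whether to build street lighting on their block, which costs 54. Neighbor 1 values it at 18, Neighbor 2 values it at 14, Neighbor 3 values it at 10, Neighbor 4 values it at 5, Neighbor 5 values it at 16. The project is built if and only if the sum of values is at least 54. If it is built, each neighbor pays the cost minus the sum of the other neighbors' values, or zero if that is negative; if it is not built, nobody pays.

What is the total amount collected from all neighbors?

Total value 63 ≥ cost 54, so it is built.
Neighbor 1: others sum to 45; max(0, 54 - 45) = 9.
Neighbor 2: others sum to 49; max(0, 54 - 49) = 5.
Neighbor 3: others sum to 53; max(0, 54 - 53) = 1.
Neighbor 4: others sum to 58; max(0, 54 - 58) = 0.
Neighbor 5: others sum to 47; max(0, 54 - 47) = 7.
Total collected = 9 + 5 + 1 + 0 + 7 = 22.

22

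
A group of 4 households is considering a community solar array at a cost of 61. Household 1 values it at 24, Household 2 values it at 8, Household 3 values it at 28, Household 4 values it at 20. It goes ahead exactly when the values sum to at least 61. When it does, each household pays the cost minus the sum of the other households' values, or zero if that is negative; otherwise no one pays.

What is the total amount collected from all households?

Total value 80 ≥ cost 61, so it is built.
Household 1: others sum to 56; max(0, 61 - 56) = 5.
Household 2: others sum to 72; max(0, 61 - 72) = 0.
Household 3: others sum to 52; max(0, 61 - 52) = 9.
Household 4: others sum to 60; max(0, 61 - 60) = 1.
Total collected = 5 + 0 + 9 + 1 = 15.

15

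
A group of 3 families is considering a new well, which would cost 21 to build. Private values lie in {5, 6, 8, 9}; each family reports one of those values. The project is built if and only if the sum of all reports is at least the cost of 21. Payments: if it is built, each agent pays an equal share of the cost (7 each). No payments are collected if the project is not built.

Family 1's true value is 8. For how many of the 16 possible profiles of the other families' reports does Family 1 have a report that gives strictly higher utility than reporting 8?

1

Others report (6, 6): truth gives 0; report 9 gives 1 > 0. Violating.
Others report (5, 5): truth gives 0; no alternative beats it.
Others report (5, 6): truth gives 0; no alternative beats it.
(Checking all 16 profiles: 1 has a profitable deviation, 15 do not.)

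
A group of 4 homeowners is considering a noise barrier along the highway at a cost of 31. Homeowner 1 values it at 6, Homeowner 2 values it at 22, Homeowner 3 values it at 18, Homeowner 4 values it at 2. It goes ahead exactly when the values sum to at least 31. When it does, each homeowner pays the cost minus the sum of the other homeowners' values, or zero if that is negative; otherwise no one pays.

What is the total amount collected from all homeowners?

Total value 48 ≥ cost 31, so it is built.
Homeowner 1: others sum to 42; max(0, 31 - 42) = 0.
Homeowner 2: others sum to 26; max(0, 31 - 26) = 5.
Homeowner 3: others sum to 30; max(0, 31 - 30) = 1.
Homeowner 4: others sum to 46; max(0, 31 - 46) = 0.
Total collected = 0 + 5 + 1 + 0 = 6.

6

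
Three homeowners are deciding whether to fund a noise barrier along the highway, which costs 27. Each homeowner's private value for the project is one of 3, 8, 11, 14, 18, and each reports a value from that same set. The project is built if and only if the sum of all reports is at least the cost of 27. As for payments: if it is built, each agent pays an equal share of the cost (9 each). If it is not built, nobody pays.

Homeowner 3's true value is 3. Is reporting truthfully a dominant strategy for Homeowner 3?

Check each profile of the others' reports and compare truth against every alternative report.
Others report (3, 18): truth gives 0, best alternative gives -6.
Others report (8, 11): truth gives 0, best alternative gives -6.
Others report (8, 14): truth gives 0, best alternative gives -6.
Others report (11, 8): truth gives 0, best alternative gives -6.
Others report (11, 11): truth gives 0, best alternative gives -6.
Others report (14, 8): truth gives 0, best alternative gives -6.
(Remaining 19 profiles checked similarly; truth is weakly best in each.)
In every case the truthful report is at least as good as any alternative, so it is a dominant strategy.

Yes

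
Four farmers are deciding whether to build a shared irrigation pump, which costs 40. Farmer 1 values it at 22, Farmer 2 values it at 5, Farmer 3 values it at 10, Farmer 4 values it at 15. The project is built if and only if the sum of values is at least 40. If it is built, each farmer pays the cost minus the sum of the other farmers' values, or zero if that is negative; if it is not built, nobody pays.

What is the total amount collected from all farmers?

Total value 52 ≥ cost 40, so it is built.
Farmer 1: others sum to 30; max(0, 40 - 30) = 10.
Farmer 2: others sum to 47; max(0, 40 - 47) = 0.
Farmer 3: others sum to 42; max(0, 40 - 42) = 0.
Farmer 4: others sum to 37; max(0, 40 - 37) = 3.
Total collected = 10 + 0 + 0 + 3 = 13.

13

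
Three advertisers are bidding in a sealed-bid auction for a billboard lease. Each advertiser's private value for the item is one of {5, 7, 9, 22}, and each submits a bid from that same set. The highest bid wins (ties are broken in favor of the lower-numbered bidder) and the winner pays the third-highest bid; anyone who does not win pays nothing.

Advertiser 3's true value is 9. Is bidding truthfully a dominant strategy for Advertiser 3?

Consider the case where Advertiser 1 bids 5 and Advertiser 2 bids 9.
Truthful bid 9: loses, pays 0, utility 0.
Bid 22 instead: wins, pays 5, utility 9 - 5 = 4.
Since 4 > 0, bidding 22 is strictly better here, so truthful bidding is not dominant.

No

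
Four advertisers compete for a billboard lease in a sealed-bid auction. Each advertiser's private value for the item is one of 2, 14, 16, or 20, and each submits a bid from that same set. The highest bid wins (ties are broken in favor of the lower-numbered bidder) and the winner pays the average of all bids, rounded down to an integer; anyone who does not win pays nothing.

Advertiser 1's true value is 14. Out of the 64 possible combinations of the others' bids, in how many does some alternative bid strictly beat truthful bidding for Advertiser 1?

Others bid (2, 2, 2): truth gives 9; bid 2 gives 12 > 9. Violating.
Others bid (2, 2, 16): truth gives 0; bid 16 gives 5 > 0. Violating.
Others bid (2, 2, 20): truth gives 0; bid 20 gives 3 > 0. Violating.
Others bid (2, 14, 16): truth gives 0; bid 16 gives 2 > 0. Violating.
Others bid (2, 2, 14): truth gives 6; no alternative beats it.
Others bid (2, 14, 2): truth gives 6; no alternative beats it.
(Checking all 64 profiles: 16 have a profitable deviation, 48 do not.)

16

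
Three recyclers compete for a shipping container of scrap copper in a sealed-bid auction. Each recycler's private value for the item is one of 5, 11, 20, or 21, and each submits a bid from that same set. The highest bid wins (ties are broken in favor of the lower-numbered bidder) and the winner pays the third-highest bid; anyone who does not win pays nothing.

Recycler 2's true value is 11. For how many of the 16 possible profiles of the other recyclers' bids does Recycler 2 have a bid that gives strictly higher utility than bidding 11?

Others bid (5, 20): truth gives 0; bid 20 gives 6 > 0. Violating.
Others bid (5, 21): truth gives 0; bid 21 gives 6 > 0. Violating.
Others bid (11, 5): truth gives 0; bid 20 gives 6 > 0. Violating.
Others bid (20, 5): truth gives 0; bid 21 gives 6 > 0. Violating.
Others bid (5, 5): truth gives 6; no alternative beats it.
Others bid (5, 11): truth gives 6; no alternative beats it.
(Checking all 16 profiles: 4 have a profitable deviation, 12 do not.)

4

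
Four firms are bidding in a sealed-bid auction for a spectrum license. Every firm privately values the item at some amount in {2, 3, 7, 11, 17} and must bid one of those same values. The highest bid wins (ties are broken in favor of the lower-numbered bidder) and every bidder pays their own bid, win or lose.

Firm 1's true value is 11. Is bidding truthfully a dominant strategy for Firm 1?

Consider the case where Firm 2 bids 2, Firm 3 bids 2 and Firm 4 bids 2.
Truthful bid 11: wins, pays 11, utility 11 - 11 = 0.
Bid 2 instead: wins, pays 2, utility 11 - 2 = 9.
Since 9 > 0, bidding 2 is strictly better here, so truthful bidding is not dominant.

No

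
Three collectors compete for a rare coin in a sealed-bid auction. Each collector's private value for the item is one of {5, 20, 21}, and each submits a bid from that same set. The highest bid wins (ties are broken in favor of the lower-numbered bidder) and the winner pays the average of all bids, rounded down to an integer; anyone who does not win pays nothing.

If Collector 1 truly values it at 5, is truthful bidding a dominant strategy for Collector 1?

Check each profile of the others' bids and compare truth against every alternative bid.
Others bid (20, 20): truth gives 0, best alternative gives -15.
Others bid (5, 20): truth gives 0, best alternative gives -10.
Others bid (20, 5): truth gives 0, best alternative gives -10.
Others bid (5, 5): truth gives 0, best alternative gives -5.
Others bid (5, 21): truth gives 0, best alternative gives 0.
Others bid (20, 21): truth gives 0, best alternative gives 0.
(Remaining 3 profiles checked similarly; truth is weakly best in each.)
In every case the truthful bid is at least as good as any alternative, so it is a dominant strategy.

Yes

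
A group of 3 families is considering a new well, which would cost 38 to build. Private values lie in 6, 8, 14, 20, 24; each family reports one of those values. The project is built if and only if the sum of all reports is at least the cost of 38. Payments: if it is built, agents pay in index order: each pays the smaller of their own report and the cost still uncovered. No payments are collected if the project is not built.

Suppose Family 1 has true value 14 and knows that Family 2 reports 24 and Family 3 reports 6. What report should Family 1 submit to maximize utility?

Report 6: project not built, utility 0.
Report 8: project built, pays 8, utility 14 - 8 = 6.
Report 14: project built, pays 14, utility 14 - 14 = 0.
Report 20: project built, pays 20, utility 14 - 20 = -6.
Report 24: project built, pays 24, utility 14 - 24 = -10.
The best choice is 8 with utility 6.

8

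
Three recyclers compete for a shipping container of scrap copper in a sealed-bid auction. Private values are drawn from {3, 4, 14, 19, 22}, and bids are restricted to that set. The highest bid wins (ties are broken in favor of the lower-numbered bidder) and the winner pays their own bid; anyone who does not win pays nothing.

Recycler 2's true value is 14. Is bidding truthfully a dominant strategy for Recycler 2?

Consider the case where Recycler 1 bids 3 and Recycler 3 bids 3.
Truthful bid 14: wins, pays 14, utility 14 - 14 = 0.
Bid 4 instead: wins, pays 4, utility 14 - 4 = 10.
Since 10 > 0, bidding 4 is strictly better here, so truthful bidding is not dominant.

No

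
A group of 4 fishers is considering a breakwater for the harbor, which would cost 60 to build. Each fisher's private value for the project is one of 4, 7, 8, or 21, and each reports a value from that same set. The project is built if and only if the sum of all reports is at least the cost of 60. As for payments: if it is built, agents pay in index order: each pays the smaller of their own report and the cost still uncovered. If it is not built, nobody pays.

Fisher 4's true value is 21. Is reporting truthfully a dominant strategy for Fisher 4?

Yes

Check each profile of the others' reports and compare truth against every alternative report.
Others report (8, 21, 21): truth gives 11, best alternative gives 0.
Others report (21, 8, 21): truth gives 11, best alternative gives 0.
Others report (21, 21, 8): truth gives 11, best alternative gives 0.
Others report (7, 21, 21): truth gives 10, best alternative gives 0.
Others report (21, 7, 21): truth gives 10, best alternative gives 0.
Others report (21, 21, 7): truth gives 10, best alternative gives 0.
(Remaining 58 profiles checked similarly; truth is weakly best in each.)
In every case the truthful report is at least as good as any alternative, so it is a dominant strategy.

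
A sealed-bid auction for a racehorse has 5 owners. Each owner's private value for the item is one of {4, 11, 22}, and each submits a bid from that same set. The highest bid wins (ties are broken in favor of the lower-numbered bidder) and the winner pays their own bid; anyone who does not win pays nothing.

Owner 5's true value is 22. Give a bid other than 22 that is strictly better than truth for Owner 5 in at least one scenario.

Suppose Owner 1 bids 4, Owner 2 bids 4, Owner 3 bids 4 and Owner 4 bids 4.
Bid 22: wins, pays 22, utility 22 - 22 = 0.
Bid 11: wins, pays 11, utility 22 - 11 = 11.
So bidding 11 beats truth here (11 > 0).

11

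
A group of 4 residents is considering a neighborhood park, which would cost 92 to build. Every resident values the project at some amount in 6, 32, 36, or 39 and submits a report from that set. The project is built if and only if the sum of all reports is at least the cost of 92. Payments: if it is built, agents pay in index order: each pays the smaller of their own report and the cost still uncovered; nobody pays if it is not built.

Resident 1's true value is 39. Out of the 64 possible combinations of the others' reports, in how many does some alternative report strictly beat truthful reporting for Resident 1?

54

Others report (6, 32, 32): truth gives 0; report 32 gives 7 > 0. Violating.
Others report (6, 32, 36): truth gives 0; report 32 gives 7 > 0. Violating.
Others report (6, 32, 39): truth gives 0; report 32 gives 7 > 0. Violating.
Others report (6, 36, 32): truth gives 0; report 32 gives 7 > 0. Violating.
Others report (6, 6, 6): truth gives 0; no alternative beats it.
Others report (6, 6, 32): truth gives 0; no alternative beats it.
(Checking all 64 profiles: 54 have a profitable deviation, 10 do not.)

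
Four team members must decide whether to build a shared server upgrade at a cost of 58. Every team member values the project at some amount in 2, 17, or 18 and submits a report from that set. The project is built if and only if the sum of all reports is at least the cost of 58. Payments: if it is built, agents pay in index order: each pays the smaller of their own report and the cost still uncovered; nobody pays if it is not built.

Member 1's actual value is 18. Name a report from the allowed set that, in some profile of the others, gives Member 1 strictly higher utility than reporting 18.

Suppose Member 2 reports 17, Member 3 reports 17 and Member 4 reports 17.
Report 18: project built, pays 18, utility 18 - 18 = 0.
Report 17: project built, pays 17, utility 18 - 17 = 1.
So reporting 17 beats truth here (1 > 0).

17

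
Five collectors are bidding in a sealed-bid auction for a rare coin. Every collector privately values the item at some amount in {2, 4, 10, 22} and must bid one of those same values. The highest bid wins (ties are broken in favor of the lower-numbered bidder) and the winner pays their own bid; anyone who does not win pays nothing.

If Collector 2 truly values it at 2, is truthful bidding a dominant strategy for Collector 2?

Check each profile of the others' bids and compare truth against every alternative bid.
Others bid (2, 2, 2, 2): truth gives 0, best alternative gives -2.
Others bid (2, 2, 2, 4): truth gives 0, best alternative gives -2.
Others bid (2, 2, 4, 2): truth gives 0, best alternative gives -2.
Others bid (2, 2, 4, 4): truth gives 0, best alternative gives -2.
Others bid (2, 4, 2, 2): truth gives 0, best alternative gives -2.
Others bid (2, 4, 2, 4): truth gives 0, best alternative gives -2.
(Remaining 250 profiles checked similarly; truth is weakly best in each.)
In every case the truthful bid is at least as good as any alternative, so it is a dominant strategy.

Yes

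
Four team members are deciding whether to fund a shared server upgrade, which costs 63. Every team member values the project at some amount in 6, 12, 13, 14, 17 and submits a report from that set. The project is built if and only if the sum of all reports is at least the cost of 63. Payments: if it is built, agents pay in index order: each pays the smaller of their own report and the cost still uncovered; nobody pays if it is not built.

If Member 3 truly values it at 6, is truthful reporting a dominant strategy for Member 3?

Check each profile of the others' reports and compare truth against every alternative report.
Others report (17, 17, 17): truth gives 0, best alternative gives -6.
Others report (6, 6, 6): truth gives 0, best alternative gives 0.
Others report (6, 6, 12): truth gives 0, best alternative gives 0.
Others report (6, 6, 13): truth gives 0, best alternative gives 0.
Others report (6, 6, 14): truth gives 0, best alternative gives 0.
Others report (6, 6, 17): truth gives 0, best alternative gives 0.
(Remaining 119 profiles checked similarly; truth is weakly best in each.)
In every case the truthful report is at least as good as any alternative, so it is a dominant strategy.

Yes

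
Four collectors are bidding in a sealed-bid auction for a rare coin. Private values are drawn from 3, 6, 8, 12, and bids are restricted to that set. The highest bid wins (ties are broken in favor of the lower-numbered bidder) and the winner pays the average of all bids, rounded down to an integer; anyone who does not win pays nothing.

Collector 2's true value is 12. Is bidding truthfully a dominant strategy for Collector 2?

Consider the case where Collector 1 bids 3, Collector 3 bids 3 and Collector 4 bids 3.
Truthful bid 12: wins, pays 5, utility 12 - 5 = 7.
Bid 6 instead: wins, pays 3, utility 12 - 3 = 9.
Since 9 > 7, bidding 6 is strictly better here, so truthful bidding is not dominant.

No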